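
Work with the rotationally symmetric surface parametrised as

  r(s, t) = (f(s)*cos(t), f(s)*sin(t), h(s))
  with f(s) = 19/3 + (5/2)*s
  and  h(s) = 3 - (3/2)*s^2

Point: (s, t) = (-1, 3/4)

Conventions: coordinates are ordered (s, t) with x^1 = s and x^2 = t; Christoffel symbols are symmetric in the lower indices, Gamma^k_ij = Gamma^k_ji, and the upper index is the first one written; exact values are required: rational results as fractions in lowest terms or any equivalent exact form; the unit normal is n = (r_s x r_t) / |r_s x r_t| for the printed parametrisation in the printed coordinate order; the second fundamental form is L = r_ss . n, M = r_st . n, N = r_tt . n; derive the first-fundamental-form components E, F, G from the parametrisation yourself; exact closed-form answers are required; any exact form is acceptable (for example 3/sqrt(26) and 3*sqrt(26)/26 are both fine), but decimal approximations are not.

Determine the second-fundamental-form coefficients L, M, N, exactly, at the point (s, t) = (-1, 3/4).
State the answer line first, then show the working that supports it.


Answer: L = -15*sqrt(61)/61, M = 0, N = 23*sqrt(61)/61

f = 23/6, f' = 5/2, f'' = 0, h' = 3, h'' = -3
E = 61/4, F = 0, G = 529/36; answer radicand W^2 = 61/4
unnormalised second-form numerators: l = -15/2, m = 0, n = 23/2; L = l/sqrt(61/4), and similarly M = m/sqrt(W^2), N = n/sqrt(W^2)


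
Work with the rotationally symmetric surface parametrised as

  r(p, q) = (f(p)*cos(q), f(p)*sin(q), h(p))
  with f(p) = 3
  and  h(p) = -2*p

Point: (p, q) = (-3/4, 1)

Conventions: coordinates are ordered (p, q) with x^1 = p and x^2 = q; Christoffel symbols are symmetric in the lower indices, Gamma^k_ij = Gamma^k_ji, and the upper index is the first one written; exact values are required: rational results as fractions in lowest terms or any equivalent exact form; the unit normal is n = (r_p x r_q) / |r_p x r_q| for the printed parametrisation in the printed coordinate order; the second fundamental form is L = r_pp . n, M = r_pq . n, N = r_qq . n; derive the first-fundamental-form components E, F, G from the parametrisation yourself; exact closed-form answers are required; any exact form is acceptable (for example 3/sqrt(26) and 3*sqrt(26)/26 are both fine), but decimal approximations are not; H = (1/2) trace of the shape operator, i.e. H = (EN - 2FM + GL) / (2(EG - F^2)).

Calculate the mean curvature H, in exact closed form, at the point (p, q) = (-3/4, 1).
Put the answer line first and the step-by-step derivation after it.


Answer: H = -1/6

f = 3, f' = 0, f'' = 0, h' = -2, h'' = 0
E = 4, F = 0, G = 9; answer radicand W^2 = 4
unnormalised second-form numerators: l = 0, m = 0, n = -6; L = l/sqrt(4), and similarly M = m/sqrt(W^2), N = n/sqrt(W^2)
H = (E*n - 2*F*m + G*l) / (2*(EG - F^2)*sqrt(W^2)); E*n - 2*F*m + G*l = -24, EG - F^2 = 36, so H = (-1/3)/sqrt(4)


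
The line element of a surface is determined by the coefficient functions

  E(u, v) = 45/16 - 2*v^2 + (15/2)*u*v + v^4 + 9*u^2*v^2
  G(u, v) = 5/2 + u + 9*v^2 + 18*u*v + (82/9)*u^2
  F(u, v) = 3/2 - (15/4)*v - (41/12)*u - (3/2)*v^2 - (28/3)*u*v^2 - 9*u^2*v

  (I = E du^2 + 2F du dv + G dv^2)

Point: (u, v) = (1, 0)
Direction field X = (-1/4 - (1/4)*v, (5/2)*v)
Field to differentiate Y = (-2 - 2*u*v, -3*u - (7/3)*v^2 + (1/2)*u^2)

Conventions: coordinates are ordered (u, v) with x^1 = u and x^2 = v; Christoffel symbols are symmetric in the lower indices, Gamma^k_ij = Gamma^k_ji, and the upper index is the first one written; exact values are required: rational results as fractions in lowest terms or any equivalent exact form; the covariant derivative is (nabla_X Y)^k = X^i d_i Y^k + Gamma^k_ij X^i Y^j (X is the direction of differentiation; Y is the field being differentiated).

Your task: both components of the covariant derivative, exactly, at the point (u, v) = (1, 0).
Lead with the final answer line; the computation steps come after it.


Answer: (nabla_X Y)^u = 29551/27471, (nabla_X Y)^v = 62683/73256

E = 45/16, F = -23/12, G = 227/18 at the point
E_u = 0, E_v = 15/2, F_u = -41/12, F_v = -51/4, G_u = 173/9, G_v = 18
EG - F^2 = 9157/288;  g^inv = (288/9157) * [[227/18, 23/12], [23/12, 45/16]]
first-kind symbols [ij,l] = (1/2)(d_i g_jl + d_j g_il - d_l g_ij): [uu,u] = E_u/2 = 0, [uu,v] = F_u - E_v/2 = -43/6, [uv,u] = E_v/2 = 15/4, [uv,v] = G_u/2 = 173/18, [vv,u] = F_v - G_u/2 = -805/36, [vv,v] = G_v/2 = 9
Gamma^u_ij = (G*[ij,u] - F*[ij,v])/(EG - F^2), Gamma^v_ij = (E*[ij,v] - F*[ij,u])/(EG - F^2)
Gamma_uuu = -3956/9157, Gamma_uuv = 56776/27471, Gamma_uvv = -686228/82413, Gamma_vuu = -5805/9157, Gamma_vuv = 9855/9157, Gamma_vvv = -15160/27471
X = (-1/4, 0), Y = (-2, -5/2) at the point


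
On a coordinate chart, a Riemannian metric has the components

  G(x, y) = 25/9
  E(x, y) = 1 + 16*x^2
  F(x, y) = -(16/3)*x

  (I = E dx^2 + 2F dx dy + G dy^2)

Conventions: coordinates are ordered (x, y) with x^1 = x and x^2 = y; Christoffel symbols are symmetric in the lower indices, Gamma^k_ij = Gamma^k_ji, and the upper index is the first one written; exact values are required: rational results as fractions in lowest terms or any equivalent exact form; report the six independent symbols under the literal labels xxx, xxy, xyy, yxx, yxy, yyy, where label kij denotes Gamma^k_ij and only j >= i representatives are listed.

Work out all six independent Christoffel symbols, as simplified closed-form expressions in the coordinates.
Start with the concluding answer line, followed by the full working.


Answer: Gamma_xxx = 144*x/(144*x^2 + 25), Gamma_xxy = 0, Gamma_xyy = 0, Gamma_yxx = -48/(144*x^2 + 25), Gamma_yxy = 0, Gamma_yyy = 0

E = 1 + 16*x^2; F = -(16/3)*x; G = 25/9
Gamma^k_ij = (1/2) g^{kl} (d_i g_jl + d_j g_il - d_l g_ij), with g^inv = (1/(EG-F^2)) [[G, -F], [-F, E]]
first partials: E_x = 32*x, E_y = 0, F_x = -16/3, F_y = 0, G_x = 0, G_y = 0
D = EG - F^2 = 25/9 + 16*x^2
expanded: Gamma^x_xx = (G E_x - 2F F_x + F E_y)/(2D), Gamma^x_xy = (G E_y - F G_x)/(2D), Gamma^x_yy = (2G F_y - G G_x - F G_y)/(2D), Gamma^y_xx = (2E F_x - E E_y - F E_x)/(2D), Gamma^y_xy = (E G_x - F E_y)/(2D), Gamma^y_yy = (E G_y - 2F F_y + F G_x)/(2D); substitute and cancel common factors


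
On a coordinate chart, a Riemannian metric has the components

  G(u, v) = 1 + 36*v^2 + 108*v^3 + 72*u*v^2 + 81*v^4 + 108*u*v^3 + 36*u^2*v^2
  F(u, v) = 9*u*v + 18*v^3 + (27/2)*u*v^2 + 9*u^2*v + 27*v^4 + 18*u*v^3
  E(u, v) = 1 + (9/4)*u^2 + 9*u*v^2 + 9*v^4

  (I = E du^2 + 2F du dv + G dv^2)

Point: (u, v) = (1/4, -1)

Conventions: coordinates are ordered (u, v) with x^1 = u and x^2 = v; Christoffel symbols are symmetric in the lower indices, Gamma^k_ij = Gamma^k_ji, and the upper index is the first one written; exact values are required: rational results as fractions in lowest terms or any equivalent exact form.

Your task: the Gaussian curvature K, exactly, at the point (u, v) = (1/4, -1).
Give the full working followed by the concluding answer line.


E = 793/64, F = 81/16, G = 13/4, EG - F^2 = 937/64 at the point
E_u = 81/8, E_v = -81/2, F_u = -18, F_v = -711/16, G_u = -18, G_v = -63/2
E_vv = 225/2, F_uv = 81/2, G_uu = 72
The intrinsic route: Brioschi's K = (det M1 - det M2)/(EG - F^2)^2.
M1 = [[-E_vv/2 + F_uv - G_uu/2, E_u/2, F_u - E_v/2], [F_v - G_u/2, E, F], [G_v/2, F, G]] = [[-207/4, 81/16, 9/4], [-567/16, 793/64, 81/16], [-63/4, 81/16, 13/4]]; det M1 = -8685/16
M2 = [[0, E_v/2, G_u/2], [E_v/2, E, F], [G_u/2, F, G]] = [[0, -81/4, -9], [-81/4, 793/64, 81/16], [-9, 81/16, 13/4]]; det M2 = -7857/16
det M1 - det M2 = -207/4; K = -207/4 / (937/64)^2 = -211968/877969

Answer: K = -211968/877969


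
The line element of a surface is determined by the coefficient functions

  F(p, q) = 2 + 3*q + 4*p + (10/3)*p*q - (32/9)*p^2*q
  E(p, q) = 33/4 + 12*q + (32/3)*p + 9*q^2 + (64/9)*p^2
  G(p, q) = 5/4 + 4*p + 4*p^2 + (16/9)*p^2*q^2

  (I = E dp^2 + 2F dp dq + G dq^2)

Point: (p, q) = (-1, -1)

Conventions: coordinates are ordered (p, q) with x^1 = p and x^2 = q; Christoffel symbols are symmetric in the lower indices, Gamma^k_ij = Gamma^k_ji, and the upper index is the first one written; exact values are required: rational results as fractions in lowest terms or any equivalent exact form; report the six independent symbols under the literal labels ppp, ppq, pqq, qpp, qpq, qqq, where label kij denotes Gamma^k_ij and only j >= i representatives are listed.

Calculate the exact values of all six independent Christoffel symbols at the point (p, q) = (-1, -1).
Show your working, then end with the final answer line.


E = 61/36, F = 17/9, G = 109/36 at the point
E_p = -32/9, E_q = -6, F_p = -58/9, F_q = -35/9, G_p = -68/9, G_q = -32/9
EG - F^2 = 25/16;  g^inv = (16/25) * [[109/36, -17/9], [-17/9, 61/36]]
first-kind symbols [ij,l] = (1/2)(d_i g_jl + d_j g_il - d_l g_ij): [pp,p] = E_p/2 = -16/9, [pp,q] = F_p - E_q/2 = -31/9, [pq,p] = E_q/2 = -3, [pq,q] = G_p/2 = -34/9, [qq,p] = F_q - G_p/2 = -1/9, [qq,q] = G_q/2 = -16/9
Gamma^p_ij = (G*[ij,p] - F*[ij,q])/(EG - F^2), Gamma^q_ij = (E*[ij,q] - F*[ij,p])/(EG - F^2)

Answer: Gamma_ppp = 1456/2025, Gamma_ppq = -2524/2025, Gamma_pqq = 3916/2025, Gamma_qpp = -3212/2025, Gamma_qpq = -952/2025, Gamma_qqq = -3632/2025


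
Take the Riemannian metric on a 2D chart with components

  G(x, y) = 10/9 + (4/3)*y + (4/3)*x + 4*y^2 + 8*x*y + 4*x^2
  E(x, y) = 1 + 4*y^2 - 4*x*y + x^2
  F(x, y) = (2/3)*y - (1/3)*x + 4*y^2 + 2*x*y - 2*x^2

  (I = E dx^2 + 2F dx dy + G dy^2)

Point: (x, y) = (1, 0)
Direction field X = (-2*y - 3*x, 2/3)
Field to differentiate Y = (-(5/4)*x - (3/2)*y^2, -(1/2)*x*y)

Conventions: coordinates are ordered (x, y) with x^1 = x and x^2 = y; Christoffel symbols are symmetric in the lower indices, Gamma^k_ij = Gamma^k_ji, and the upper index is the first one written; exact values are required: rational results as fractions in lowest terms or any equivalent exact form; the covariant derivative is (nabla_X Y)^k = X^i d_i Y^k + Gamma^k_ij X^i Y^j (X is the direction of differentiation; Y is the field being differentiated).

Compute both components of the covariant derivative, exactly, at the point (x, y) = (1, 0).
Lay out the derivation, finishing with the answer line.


E = 2, F = -7/3, G = 58/9 at the point
E_x = 2, E_y = -4, F_x = -13/3, F_y = 8/3, G_x = 28/3, G_y = 28/3
EG - F^2 = 67/9;  g^inv = (9/67) * [[58/9, 7/3], [7/3, 2]]
first-kind symbols [ij,l] = (1/2)(d_i g_jl + d_j g_il - d_l g_ij): [xx,x] = E_x/2 = 1, [xx,y] = F_x - E_y/2 = -7/3, [xy,x] = E_y/2 = -2, [xy,y] = G_x/2 = 14/3, [yy,x] = F_y - G_x/2 = -2, [yy,y] = G_y/2 = 14/3
Gamma^x_ij = (G*[ij,x] - F*[ij,y])/(EG - F^2), Gamma^y_ij = (E*[ij,y] - F*[ij,x])/(EG - F^2)
Gamma_xxx = 9/67, Gamma_xxy = -18/67, Gamma_xyy = -18/67, Gamma_yxx = -21/67, Gamma_yxy = 42/67, Gamma_yyy = 42/67
X = (-3, 2/3), Y = (-5/4, 0) at the point

Answer: (nabla_X Y)^x = 300/67, (nabla_X Y)^y = -1633/804


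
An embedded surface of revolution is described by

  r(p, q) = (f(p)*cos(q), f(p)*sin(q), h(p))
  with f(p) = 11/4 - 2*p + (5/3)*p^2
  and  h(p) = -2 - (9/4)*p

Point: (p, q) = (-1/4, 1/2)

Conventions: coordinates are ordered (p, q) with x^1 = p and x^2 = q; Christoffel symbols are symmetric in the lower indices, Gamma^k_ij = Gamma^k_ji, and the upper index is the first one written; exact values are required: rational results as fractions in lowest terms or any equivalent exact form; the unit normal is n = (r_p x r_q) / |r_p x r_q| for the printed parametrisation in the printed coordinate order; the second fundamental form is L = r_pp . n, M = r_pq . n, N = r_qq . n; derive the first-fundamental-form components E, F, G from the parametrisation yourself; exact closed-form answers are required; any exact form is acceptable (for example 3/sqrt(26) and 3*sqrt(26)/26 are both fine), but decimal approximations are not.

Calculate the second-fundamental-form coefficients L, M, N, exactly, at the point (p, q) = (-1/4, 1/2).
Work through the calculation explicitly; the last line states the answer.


f = 161/48, f' = -17/6, f'' = 10/3, h' = -9/4, h'' = 0
E = 1885/144, F = 0, G = 25921/2304; answer radicand W^2 = 1885/144
unnormalised second-form numerators: l = 15/2, m = 0, n = -483/64; L = l/sqrt(1885/144), and similarly M = m/sqrt(W^2), N = n/sqrt(W^2)

Answer: L = 18*sqrt(1885)/377, M = 0, N = -1449*sqrt(1885)/30160


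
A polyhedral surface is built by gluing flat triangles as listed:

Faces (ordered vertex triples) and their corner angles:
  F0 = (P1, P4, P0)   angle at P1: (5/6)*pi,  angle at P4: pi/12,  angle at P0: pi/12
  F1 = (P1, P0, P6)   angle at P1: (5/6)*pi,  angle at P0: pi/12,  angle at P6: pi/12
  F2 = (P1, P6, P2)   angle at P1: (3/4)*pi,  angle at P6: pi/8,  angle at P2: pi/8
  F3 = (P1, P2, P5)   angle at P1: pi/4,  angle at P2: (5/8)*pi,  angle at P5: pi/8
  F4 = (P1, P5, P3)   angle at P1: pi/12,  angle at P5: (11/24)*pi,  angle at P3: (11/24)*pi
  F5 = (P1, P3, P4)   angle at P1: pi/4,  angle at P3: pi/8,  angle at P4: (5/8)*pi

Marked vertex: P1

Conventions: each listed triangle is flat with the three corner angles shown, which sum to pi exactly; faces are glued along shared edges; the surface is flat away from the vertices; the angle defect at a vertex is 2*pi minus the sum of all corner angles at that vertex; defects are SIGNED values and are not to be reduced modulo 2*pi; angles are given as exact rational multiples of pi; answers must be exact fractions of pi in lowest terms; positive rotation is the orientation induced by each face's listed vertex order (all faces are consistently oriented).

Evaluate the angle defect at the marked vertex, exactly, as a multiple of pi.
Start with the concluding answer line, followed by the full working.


Answer: defect(P1) = -pi

Sum of corner angles at P1: 3*pi
defect = 2*pi - 3*pi


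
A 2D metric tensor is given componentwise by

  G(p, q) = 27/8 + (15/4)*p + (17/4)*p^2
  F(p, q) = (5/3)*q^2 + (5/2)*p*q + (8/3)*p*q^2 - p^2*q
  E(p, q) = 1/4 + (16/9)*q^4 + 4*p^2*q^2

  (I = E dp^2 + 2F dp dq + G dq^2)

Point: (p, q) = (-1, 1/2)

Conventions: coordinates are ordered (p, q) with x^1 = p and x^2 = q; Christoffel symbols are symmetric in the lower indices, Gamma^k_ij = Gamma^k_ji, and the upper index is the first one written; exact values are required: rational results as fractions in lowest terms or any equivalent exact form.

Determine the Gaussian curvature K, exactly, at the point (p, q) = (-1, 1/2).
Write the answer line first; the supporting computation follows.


Answer: K = -281716/134689

E = 49/36, F = -2, G = 31/8, EG - F^2 = 367/288 at the point
E_p = -2, E_q = 44/9, F_p = 35/12, F_q = -9/2, G_p = -19/4, G_q = 0
E_qq = 40/3, F_pq = 43/6, G_pp = 17/2
Compute both Brioschi determinants and normalise by (EG - F^2)^2.
M1 = [[-E_qq/2 + F_pq - G_pp/2, E_p/2, F_p - E_q/2], [F_q - G_p/2, E, F], [G_q/2, F, G]] = [[-15/4, -1, 17/36], [-17/8, 49/36, -2], [0, -2, 31/8]]; det M1 = -12679/1152
M2 = [[0, E_q/2, G_p/2], [E_q/2, E, F], [G_p/2, F, G]] = [[0, 22/9, -19/8], [22/9, 49/36, -2], [-19/8, -2, 31/8]]; det M2 = -157793/20736
det M1 - det M2 = -70429/20736; K = -70429/20736 / (367/288)^2 = -281716/134689


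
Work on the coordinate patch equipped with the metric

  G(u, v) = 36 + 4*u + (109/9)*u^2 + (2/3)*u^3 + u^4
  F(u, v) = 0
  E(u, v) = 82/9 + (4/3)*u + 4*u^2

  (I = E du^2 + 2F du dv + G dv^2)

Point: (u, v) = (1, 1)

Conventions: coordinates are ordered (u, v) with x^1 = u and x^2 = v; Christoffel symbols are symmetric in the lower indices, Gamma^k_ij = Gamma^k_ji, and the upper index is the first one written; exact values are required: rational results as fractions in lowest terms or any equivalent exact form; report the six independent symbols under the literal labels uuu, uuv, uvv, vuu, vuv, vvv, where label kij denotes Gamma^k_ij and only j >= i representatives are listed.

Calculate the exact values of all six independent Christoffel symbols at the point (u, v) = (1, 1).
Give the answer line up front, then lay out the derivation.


Answer: Gamma_uuu = 21/65, Gamma_uuv = 0, Gamma_uvv = -77/65, Gamma_vuu = 0, Gamma_vuv = 7/22, Gamma_vvv = 0

E = 130/9, F = 0, G = 484/9 at the point
E_u = 28/3, E_v = 0, F_u = 0, F_v = 0, G_u = 308/9, G_v = 0
EG - F^2 = 62920/81;  g^inv = (81/62920) * [[484/9, 0], [0, 130/9]]
first-kind symbols [ij,l] = (1/2)(d_i g_jl + d_j g_il - d_l g_ij): [uu,u] = E_u/2 = 14/3, [uu,v] = F_u - E_v/2 = 0, [uv,u] = E_v/2 = 0, [uv,v] = G_u/2 = 154/9, [vv,u] = F_v - G_u/2 = -154/9, [vv,v] = G_v/2 = 0
Gamma^u_ij = (G*[ij,u] - F*[ij,v])/(EG - F^2), Gamma^v_ij = (E*[ij,v] - F*[ij,u])/(EG - F^2)


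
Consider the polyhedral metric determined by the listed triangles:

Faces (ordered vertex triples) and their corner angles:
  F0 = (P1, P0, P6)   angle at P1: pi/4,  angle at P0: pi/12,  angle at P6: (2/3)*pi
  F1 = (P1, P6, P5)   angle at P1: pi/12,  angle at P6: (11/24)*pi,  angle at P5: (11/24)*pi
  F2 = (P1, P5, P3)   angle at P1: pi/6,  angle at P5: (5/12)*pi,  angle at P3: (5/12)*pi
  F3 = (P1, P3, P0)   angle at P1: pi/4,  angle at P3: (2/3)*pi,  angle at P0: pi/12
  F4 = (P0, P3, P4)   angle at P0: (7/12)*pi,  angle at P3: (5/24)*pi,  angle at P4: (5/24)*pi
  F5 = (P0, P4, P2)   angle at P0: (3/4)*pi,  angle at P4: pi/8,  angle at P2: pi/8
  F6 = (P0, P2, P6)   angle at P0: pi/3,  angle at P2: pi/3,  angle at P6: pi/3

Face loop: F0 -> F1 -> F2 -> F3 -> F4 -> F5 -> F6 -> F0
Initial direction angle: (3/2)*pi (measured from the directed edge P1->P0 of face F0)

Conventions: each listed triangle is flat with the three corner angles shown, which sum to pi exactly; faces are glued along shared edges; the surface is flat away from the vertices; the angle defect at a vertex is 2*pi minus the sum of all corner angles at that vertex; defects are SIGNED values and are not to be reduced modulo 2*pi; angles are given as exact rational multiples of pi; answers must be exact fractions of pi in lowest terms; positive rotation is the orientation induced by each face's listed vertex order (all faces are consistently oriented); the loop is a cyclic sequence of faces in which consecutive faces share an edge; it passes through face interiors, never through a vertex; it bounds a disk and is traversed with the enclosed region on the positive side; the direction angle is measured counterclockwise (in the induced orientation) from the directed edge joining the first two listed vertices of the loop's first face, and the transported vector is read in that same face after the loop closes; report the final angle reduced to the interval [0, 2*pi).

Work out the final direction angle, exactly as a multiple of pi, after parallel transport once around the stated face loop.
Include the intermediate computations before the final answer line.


enclosed vertex P0: corner angles sum to (11/6)*pi, defect = 2*pi - (11/6)*pi = pi/6
enclosed vertex P1: corner angles sum to (3/4)*pi, defect = 2*pi - (3/4)*pi = (5/4)*pi
the final direction is the initial angle plus the enclosed defects, taken mod 2*pi in the induced orientation
final angle = (3/2)*pi + (17/12)*pi = (11/12)*pi (mod 2*pi)

Answer: final direction angle = (11/12)*pi


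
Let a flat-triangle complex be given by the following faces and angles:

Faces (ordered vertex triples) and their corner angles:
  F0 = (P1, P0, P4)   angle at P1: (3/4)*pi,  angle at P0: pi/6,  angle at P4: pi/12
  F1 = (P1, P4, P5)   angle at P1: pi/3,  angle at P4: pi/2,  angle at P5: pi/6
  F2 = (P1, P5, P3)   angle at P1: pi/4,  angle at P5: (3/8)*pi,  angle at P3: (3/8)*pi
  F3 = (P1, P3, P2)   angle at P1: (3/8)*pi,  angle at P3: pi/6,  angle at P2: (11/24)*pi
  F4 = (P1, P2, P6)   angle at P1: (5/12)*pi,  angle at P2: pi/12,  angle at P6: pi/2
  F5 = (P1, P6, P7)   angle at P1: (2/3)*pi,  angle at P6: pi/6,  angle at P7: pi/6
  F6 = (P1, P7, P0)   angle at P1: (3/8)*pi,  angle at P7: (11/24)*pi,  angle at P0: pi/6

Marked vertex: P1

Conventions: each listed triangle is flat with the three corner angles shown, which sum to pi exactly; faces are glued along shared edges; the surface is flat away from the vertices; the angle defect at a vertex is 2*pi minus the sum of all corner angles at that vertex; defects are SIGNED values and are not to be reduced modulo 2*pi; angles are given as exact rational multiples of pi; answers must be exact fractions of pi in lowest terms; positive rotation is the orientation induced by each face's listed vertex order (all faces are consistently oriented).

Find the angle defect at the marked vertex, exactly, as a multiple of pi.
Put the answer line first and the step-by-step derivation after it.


Answer: defect(P1) = (-7/6)*pi

Sum of corner angles at P1: (19/6)*pi
defect = 2*pi - (19/6)*pi


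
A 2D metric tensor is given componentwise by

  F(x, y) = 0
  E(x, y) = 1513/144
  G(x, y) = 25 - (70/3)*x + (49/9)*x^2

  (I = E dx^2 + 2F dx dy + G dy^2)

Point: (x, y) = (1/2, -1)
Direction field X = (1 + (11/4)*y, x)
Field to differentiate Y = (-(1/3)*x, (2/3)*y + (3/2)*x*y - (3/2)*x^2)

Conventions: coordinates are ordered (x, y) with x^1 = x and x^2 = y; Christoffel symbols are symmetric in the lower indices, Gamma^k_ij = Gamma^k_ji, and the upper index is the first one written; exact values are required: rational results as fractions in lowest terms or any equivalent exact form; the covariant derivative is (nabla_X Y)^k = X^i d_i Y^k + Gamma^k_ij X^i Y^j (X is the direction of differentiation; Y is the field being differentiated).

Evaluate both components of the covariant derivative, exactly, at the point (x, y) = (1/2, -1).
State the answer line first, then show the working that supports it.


Answer: (nabla_X Y)^x = -1085/6052, (nabla_X Y)^y = 1509/368

E = 1513/144, F = 0, G = 529/36 at the point
E_x = 0, E_y = 0, F_x = 0, F_y = 0, G_x = -161/9, G_y = 0
EG - F^2 = 800377/5184;  g^inv = (5184/800377) * [[529/36, 0], [0, 1513/144]]
first-kind symbols [ij,l] = (1/2)(d_i g_jl + d_j g_il - d_l g_ij): [xx,x] = E_x/2 = 0, [xx,y] = F_x - E_y/2 = 0, [xy,x] = E_y/2 = 0, [xy,y] = G_x/2 = -161/18, [yy,x] = F_y - G_x/2 = 161/18, [yy,y] = G_y/2 = 0
Gamma^x_ij = (G*[ij,x] - F*[ij,y])/(EG - F^2), Gamma^y_ij = (E*[ij,y] - F*[ij,x])/(EG - F^2)
Gamma_xxx = 0, Gamma_xxy = 0, Gamma_xyy = 1288/1513, Gamma_yxx = 0, Gamma_yxy = -14/23, Gamma_yyy = 0
X = (-7/4, 1/2), Y = (-1/6, -43/24) at the point


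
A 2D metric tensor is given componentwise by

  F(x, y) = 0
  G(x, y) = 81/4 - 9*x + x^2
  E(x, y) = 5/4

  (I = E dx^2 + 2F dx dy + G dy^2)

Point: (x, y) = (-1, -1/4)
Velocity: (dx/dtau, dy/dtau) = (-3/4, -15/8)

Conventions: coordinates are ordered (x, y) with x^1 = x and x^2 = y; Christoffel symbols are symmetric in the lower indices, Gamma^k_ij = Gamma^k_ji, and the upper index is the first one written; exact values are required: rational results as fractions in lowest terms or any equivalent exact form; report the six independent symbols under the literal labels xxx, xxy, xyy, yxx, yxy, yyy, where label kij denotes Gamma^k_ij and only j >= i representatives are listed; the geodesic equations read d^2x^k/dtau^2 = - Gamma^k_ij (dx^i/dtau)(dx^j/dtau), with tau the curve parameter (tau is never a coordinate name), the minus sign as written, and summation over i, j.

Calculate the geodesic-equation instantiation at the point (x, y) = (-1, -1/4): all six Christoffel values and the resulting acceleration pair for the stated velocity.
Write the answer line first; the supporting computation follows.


Answer: Gamma_xxx = 0, Gamma_xxy = 0, Gamma_xyy = 22/5, Gamma_yxx = 0, Gamma_yxy = -2/11, Gamma_yyy = 0; accelerations (d^2x/dtau^2, d^2y/dtau^2) = (-495/32, 45/88)

E = 5/4, F = 0, G = 121/4 at the point
E_x = 0, E_y = 0, F_x = 0, F_y = 0, G_x = -11, G_y = 0
EG - F^2 = 605/16;  g^inv = (16/605) * [[121/4, 0], [0, 5/4]]
first-kind symbols [ij,l] = (1/2)(d_i g_jl + d_j g_il - d_l g_ij): [xx,x] = E_x/2 = 0, [xx,y] = F_x - E_y/2 = 0, [xy,x] = E_y/2 = 0, [xy,y] = G_x/2 = -11/2, [yy,x] = F_y - G_x/2 = 11/2, [yy,y] = G_y/2 = 0
Gamma^x_ij = (G*[ij,x] - F*[ij,y])/(EG - F^2), Gamma^y_ij = (E*[ij,y] - F*[ij,x])/(EG - F^2)
Gamma_xxx = 0, Gamma_xxy = 0, Gamma_xyy = 22/5, Gamma_yxx = 0, Gamma_yxy = -2/11, Gamma_yyy = 0
d^2x/dtau^2 = -(Gamma_xxx*(-3/4)^2 + 2*Gamma_xxy*(-3/4)*(-15/8) + Gamma_xyy*(-15/8)^2) = -495/32
d^2y/dtau^2 = -(Gamma_yxx*(-3/4)^2 + 2*Gamma_yxy*(-3/4)*(-15/8) + Gamma_yyy*(-15/8)^2) = 45/88


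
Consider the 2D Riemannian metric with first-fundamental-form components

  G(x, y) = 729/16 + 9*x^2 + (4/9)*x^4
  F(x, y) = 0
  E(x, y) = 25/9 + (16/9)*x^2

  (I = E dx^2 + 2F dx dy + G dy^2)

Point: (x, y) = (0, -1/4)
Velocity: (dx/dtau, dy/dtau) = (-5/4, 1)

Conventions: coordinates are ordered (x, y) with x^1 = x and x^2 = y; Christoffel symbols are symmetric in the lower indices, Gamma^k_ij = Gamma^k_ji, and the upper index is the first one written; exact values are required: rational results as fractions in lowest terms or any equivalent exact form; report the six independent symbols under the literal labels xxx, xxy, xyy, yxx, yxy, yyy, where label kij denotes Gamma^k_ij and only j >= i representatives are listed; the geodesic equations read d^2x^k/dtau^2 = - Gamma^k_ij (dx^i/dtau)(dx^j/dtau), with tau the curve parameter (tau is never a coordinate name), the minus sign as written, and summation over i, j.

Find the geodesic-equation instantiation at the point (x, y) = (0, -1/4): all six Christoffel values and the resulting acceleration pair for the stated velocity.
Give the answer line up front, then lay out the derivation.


Answer: Gamma_xxx = 0, Gamma_xxy = 0, Gamma_xyy = 0, Gamma_yxx = 0, Gamma_yxy = 0, Gamma_yyy = 0; accelerations (d^2x/dtau^2, d^2y/dtau^2) = (0, 0)

E = 25/9, F = 0, G = 729/16 at the point
E_x = 0, E_y = 0, F_x = 0, F_y = 0, G_x = 0, G_y = 0
EG - F^2 = 2025/16;  g^inv = (16/2025) * [[729/16, 0], [0, 25/9]]
first-kind symbols [ij,l] = (1/2)(d_i g_jl + d_j g_il - d_l g_ij): [xx,x] = E_x/2 = 0, [xx,y] = F_x - E_y/2 = 0, [xy,x] = E_y/2 = 0, [xy,y] = G_x/2 = 0, [yy,x] = F_y - G_x/2 = 0, [yy,y] = G_y/2 = 0
Gamma^x_ij = (G*[ij,x] - F*[ij,y])/(EG - F^2), Gamma^y_ij = (E*[ij,y] - F*[ij,x])/(EG - F^2)
Gamma_xxx = 0, Gamma_xxy = 0, Gamma_xyy = 0, Gamma_yxx = 0, Gamma_yxy = 0, Gamma_yyy = 0
d^2x/dtau^2 = -(Gamma_xxx*(-5/4)^2 + 2*Gamma_xxy*(-5/4)*(1) + Gamma_xyy*(1)^2) = 0
d^2y/dtau^2 = -(Gamma_yxx*(-5/4)^2 + 2*Gamma_yxy*(-5/4)*(1) + Gamma_yyy*(1)^2) = 0


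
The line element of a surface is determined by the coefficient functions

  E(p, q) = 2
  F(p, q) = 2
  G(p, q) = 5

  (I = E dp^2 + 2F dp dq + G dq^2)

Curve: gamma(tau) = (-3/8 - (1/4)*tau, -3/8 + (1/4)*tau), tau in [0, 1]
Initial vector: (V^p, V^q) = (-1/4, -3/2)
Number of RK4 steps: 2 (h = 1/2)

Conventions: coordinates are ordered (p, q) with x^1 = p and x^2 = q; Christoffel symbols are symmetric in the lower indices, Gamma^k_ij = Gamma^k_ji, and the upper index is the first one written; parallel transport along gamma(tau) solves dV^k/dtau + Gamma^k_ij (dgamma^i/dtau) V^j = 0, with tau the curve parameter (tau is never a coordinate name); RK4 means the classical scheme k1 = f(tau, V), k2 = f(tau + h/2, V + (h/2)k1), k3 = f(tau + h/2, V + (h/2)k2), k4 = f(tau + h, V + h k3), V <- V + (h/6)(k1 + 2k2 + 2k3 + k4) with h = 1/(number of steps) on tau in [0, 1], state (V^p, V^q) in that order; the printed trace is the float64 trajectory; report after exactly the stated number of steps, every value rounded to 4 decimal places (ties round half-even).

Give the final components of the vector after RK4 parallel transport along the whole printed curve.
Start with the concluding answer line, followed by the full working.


Answer: V^p = -0.2500, V^q = -1.5000

gamma'(tau) = (-1/4, 1/4); f(tau, V)^k = -Gamma^k_ij(gamma(tau)) gamma'^i(tau) V^j; h = 1/2; intermediate values shown to 6 dp
curve data and Christoffel symbols at the stage parameters:
  tau = 0.000000: gamma = (-0.375000, -0.375000), gamma' = (-0.250000, 0.250000); Gamma_ppp = 0.000000, Gamma_ppq = 0.000000, Gamma_pqq = 0.000000, Gamma_qpp = 0.000000, Gamma_qpq = 0.000000, Gamma_qqq = 0.000000
  tau = 0.250000: gamma = (-0.437500, -0.312500), gamma' = (-0.250000, 0.250000); Gamma_ppp = 0.000000, Gamma_ppq = 0.000000, Gamma_pqq = 0.000000, Gamma_qpp = 0.000000, Gamma_qpq = 0.000000, Gamma_qqq = 0.000000
  tau = 0.500000: gamma = (-0.500000, -0.250000), gamma' = (-0.250000, 0.250000); Gamma_ppp = 0.000000, Gamma_ppq = 0.000000, Gamma_pqq = 0.000000, Gamma_qpp = 0.000000, Gamma_qpq = 0.000000, Gamma_qqq = 0.000000
  tau = 0.750000: gamma = (-0.562500, -0.187500), gamma' = (-0.250000, 0.250000); Gamma_ppp = 0.000000, Gamma_ppq = 0.000000, Gamma_pqq = 0.000000, Gamma_qpp = 0.000000, Gamma_qpq = 0.000000, Gamma_qqq = 0.000000
  tau = 1.000000: gamma = (-0.625000, -0.125000), gamma' = (-0.250000, 0.250000); Gamma_ppp = 0.000000, Gamma_ppq = 0.000000, Gamma_pqq = 0.000000, Gamma_qpp = 0.000000, Gamma_qpq = 0.000000, Gamma_qqq = 0.000000
step 0: V^p = -0.2500, V^q = -1.5000
step 1: k1 = (0.000000, 0.000000), k2 = (0.000000, 0.000000), k3 = (0.000000, 0.000000), k4 = (0.000000, 0.000000); V <- V + (h/6)(k1 + 2k2 + 2k3 + k4): V^p = -0.2500, V^q = -1.5000
step 2: k1 = (0.000000, 0.000000), k2 = (0.000000, 0.000000), k3 = (0.000000, 0.000000), k4 = (0.000000, 0.000000); V <- V + (h/6)(k1 + 2k2 + 2k3 + k4): V^p = -0.2500, V^q = -1.5000


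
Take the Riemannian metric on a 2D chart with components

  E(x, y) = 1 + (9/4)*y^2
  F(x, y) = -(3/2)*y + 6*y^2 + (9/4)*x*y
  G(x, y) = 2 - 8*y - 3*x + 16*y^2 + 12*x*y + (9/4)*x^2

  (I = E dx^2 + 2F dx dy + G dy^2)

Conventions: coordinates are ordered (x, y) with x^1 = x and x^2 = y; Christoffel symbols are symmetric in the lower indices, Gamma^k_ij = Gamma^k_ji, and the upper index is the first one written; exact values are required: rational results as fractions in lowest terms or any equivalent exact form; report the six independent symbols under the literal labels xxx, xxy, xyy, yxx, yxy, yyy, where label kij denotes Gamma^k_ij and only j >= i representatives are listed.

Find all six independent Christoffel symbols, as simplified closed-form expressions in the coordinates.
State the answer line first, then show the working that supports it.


Answer: Gamma_xxx = 0, Gamma_xxy = 9*y/(9*x^2 + 48*x*y - 12*x + 73*y^2 - 32*y + 8), Gamma_xyy = 24*y/(9*x^2 + 48*x*y - 12*x + 73*y^2 - 32*y + 8), Gamma_yxx = 0, Gamma_yxy = (9*x + 24*y - 6)/(9*x^2 + 48*x*y - 12*x + 73*y^2 - 32*y + 8), Gamma_yyy = (24*x + 64*y - 16)/(9*x^2 + 48*x*y - 12*x + 73*y^2 - 32*y + 8)

E = 1 + (9/4)*y^2; F = -(3/2)*y + 6*y^2 + (9/4)*x*y; G = 2 - 8*y - 3*x + 16*y^2 + 12*x*y + (9/4)*x^2
Gamma^k_ij = (1/2) g^{kl} (d_i g_jl + d_j g_il - d_l g_ij), with g^inv = (1/(EG-F^2)) [[G, -F], [-F, E]]
first partials: E_x = 0, E_y = (9/2)*y, F_x = (9/4)*y, F_y = -3/2 + 12*y + (9/4)*x, G_x = -3 + 12*y + (9/2)*x, G_y = -8 + 32*y + 12*x
D = EG - F^2 = 2 - 8*y - 3*x + (73/4)*y^2 + 12*x*y + (9/4)*x^2
expanded: Gamma^x_xx = (G E_x - 2F F_x + F E_y)/(2D), Gamma^x_xy = (G E_y - F G_x)/(2D), Gamma^x_yy = (2G F_y - G G_x - F G_y)/(2D), Gamma^y_xx = (2E F_x - E E_y - F E_x)/(2D), Gamma^y_xy = (E G_x - F E_y)/(2D), Gamma^y_yy = (E G_y - 2F F_y + F G_x)/(2D); substitute and cancel common factors


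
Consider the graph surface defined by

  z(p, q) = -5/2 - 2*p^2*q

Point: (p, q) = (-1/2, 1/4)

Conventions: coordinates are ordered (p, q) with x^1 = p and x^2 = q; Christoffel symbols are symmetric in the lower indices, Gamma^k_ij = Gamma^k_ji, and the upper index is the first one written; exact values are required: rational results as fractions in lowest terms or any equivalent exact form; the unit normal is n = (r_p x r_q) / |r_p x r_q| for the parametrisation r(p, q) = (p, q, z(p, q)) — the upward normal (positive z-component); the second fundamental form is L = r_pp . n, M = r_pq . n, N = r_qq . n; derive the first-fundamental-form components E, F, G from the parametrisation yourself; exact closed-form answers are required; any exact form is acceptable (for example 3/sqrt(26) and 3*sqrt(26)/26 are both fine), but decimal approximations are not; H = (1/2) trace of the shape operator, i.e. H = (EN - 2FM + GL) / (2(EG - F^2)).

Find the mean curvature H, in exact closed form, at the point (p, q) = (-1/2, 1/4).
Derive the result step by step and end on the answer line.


z_p = 1/2, z_q = -1/2, z_pp = -1, z_pq = 2, z_qq = 0
E = 5/4, F = -1/4, G = 5/4; answer radicand W^2 = 3/2
unnormalised second-form numerators: l = -1, m = 2, n = 0; L = l/sqrt(3/2), and similarly M = m/sqrt(W^2), N = n/sqrt(W^2)
H = (E*n - 2*F*m + G*l) / (2*(EG - F^2)*sqrt(W^2)); E*n - 2*F*m + G*l = -1/4, EG - F^2 = 3/2, so H = (-1/12)/sqrt(3/2)

Answer: H = -sqrt(6)/36


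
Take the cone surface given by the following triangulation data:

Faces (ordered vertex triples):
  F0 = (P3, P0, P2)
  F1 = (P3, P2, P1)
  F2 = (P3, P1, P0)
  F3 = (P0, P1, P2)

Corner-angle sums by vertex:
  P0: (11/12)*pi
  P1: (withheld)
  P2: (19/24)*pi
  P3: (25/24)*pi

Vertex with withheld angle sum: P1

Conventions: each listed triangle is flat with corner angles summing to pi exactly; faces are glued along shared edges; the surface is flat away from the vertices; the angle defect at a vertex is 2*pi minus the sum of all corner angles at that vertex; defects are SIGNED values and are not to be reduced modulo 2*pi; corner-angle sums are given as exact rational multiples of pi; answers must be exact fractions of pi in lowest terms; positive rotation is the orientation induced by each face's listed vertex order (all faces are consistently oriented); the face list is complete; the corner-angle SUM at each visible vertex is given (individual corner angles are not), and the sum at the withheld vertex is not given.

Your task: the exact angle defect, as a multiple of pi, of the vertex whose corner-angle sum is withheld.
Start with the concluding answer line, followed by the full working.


Answer: defect(P1) = (3/4)*pi

V = 4, E = 6, F = 4; chi = V - E + F = 2
Gauss-Bonnet: total defect = 2*pi*chi = 4*pi; visible defects sum to (13/4)*pi


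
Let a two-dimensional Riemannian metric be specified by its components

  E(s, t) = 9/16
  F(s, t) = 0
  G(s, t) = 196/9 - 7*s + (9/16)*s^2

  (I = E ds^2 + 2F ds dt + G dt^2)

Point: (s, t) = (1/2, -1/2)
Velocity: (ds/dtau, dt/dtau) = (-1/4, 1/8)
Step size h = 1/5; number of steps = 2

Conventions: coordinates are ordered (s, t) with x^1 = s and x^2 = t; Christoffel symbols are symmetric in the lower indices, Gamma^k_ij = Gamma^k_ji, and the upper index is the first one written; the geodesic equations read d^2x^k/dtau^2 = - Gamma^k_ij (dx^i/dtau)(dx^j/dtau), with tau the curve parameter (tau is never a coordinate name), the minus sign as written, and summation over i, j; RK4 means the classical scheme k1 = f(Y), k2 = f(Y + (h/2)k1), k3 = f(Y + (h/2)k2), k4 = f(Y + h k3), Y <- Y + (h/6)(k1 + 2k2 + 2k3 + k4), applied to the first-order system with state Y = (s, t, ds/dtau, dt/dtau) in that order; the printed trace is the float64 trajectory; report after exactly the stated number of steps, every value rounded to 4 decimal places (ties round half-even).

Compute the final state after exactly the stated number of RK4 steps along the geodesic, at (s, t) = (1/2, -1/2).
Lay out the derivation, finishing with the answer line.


f(Y) = (ds/dtau, dt/dtau, -Gamma^s_ij Y'^i Y'^j, -Gamma^t_ij Y'^i Y'^j) with the Gammas evaluated at the stage position; h = 0.200000; intermediate values shown to 6 dp
step 0: s = 0.5000, t = -0.5000, ds/dtau = -0.2500, dt/dtau = 0.1250
step 1:
  k1: at (s, t) = (0.500000, -0.500000), (ds/dtau, dt/dtau) = (-0.250000, 0.125000); Gamma_sss = 0.000000, Gamma_sst = 0.000000, Gamma_stt = 5.722222, Gamma_tss = 0.000000, Gamma_tst = -0.174757, Gamma_ttt = 0.000000; k1 = (-0.250000, 0.125000, -0.089410, -0.010922)
  k2: at (s, t) = (0.475000, -0.487500), (ds/dtau, dt/dtau) = (-0.258941, 0.123908); Gamma_sss = 0.000000, Gamma_sst = 0.000000, Gamma_stt = 5.747222, Gamma_tss = 0.000000, Gamma_tst = -0.173997, Gamma_ttt = 0.000000; k2 = (-0.258941, 0.123908, -0.088238, -0.011165)
  k3: at (s, t) = (0.474106, -0.487609), (ds/dtau, dt/dtau) = (-0.258824, 0.123883); Gamma_sss = 0.000000, Gamma_sst = 0.000000, Gamma_stt = 5.748116, Gamma_tss = 0.000000, Gamma_tst = -0.173970, Gamma_ttt = 0.000000; k3 = (-0.258824, 0.123883, -0.088217, -0.011156)
  k4: at (s, t) = (0.448235, -0.475223), (ds/dtau, dt/dtau) = (-0.267643, 0.122769); Gamma_sss = 0.000000, Gamma_sst = 0.000000, Gamma_stt = 5.773987, Gamma_tss = 0.000000, Gamma_tst = -0.173191, Gamma_ttt = 0.000000; k4 = (-0.267643, 0.122769, -0.087026, -0.011381)
  Y <- Y + (h/6)(k1 + 2k2 + 2k3 + k4): s = 0.4482, t = -0.4752, ds/dtau = -0.2676, dt/dtau = 0.1228
step 2:
  k1: at (s, t) = (0.448228, -0.475222), (ds/dtau, dt/dtau) = (-0.267645, 0.122768); Gamma_sss = 0.000000, Gamma_sst = 0.000000, Gamma_stt = 5.773995, Gamma_tss = 0.000000, Gamma_tst = -0.173190, Gamma_ttt = 0.000000; k1 = (-0.267645, 0.122768, -0.087026, -0.011381)
  k2: at (s, t) = (0.421463, -0.462945), (ds/dtau, dt/dtau) = (-0.276347, 0.121630); Gamma_sss = 0.000000, Gamma_sst = 0.000000, Gamma_stt = 5.800759, Gamma_tss = 0.000000, Gamma_tst = -0.172391, Gamma_ttt = 0.000000; k2 = (-0.276347, 0.121630, -0.085816, -0.011589)
  k3: at (s, t) = (0.420593, -0.463059), (ds/dtau, dt/dtau) = (-0.276226, 0.121610); Gamma_sss = 0.000000, Gamma_sst = 0.000000, Gamma_stt = 5.801629, Gamma_tss = 0.000000, Gamma_tst = -0.172365, Gamma_ttt = 0.000000; k3 = (-0.276226, 0.121610, -0.085800, -0.011580)
  k4: at (s, t) = (0.392982, -0.450900), (ds/dtau, dt/dtau) = (-0.284805, 0.120452); Gamma_sss = 0.000000, Gamma_sst = 0.000000, Gamma_stt = 5.829240, Gamma_tss = 0.000000, Gamma_tst = -0.171549, Gamma_ttt = 0.000000; k4 = (-0.284805, 0.120452, -0.084575, -0.011770)
  Y <- Y + (h/6)(k1 + 2k2 + 2k3 + k4): s = 0.3930, t = -0.4509, ds/dtau = -0.2848, dt/dtau = 0.1205

Answer: s = 0.3930, t = -0.4509, ds/dtau = -0.2848, dt/dtau = 0.1205


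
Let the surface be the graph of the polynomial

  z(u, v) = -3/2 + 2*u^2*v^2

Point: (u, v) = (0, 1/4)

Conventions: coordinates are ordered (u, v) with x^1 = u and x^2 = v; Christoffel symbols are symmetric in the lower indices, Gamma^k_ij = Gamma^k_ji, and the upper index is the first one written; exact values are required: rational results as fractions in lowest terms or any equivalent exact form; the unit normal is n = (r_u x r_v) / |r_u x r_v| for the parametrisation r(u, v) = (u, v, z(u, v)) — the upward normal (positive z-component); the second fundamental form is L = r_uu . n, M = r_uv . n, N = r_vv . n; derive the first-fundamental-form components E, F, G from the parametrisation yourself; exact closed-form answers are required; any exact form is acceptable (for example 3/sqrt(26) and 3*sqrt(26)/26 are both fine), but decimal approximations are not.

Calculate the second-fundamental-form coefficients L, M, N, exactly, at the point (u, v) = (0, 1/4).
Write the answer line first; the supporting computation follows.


Answer: L = 1/4, M = 0, N = 0

z_u = 0, z_v = 0, z_uu = 1/4, z_uv = 0, z_vv = 0
E = 1, F = 0, G = 1; answer radicand W^2 = 1
unnormalised second-form numerators: l = 1/4, m = 0, n = 0; L = l/sqrt(1), and similarly M = m/sqrt(W^2), N = n/sqrt(W^2)


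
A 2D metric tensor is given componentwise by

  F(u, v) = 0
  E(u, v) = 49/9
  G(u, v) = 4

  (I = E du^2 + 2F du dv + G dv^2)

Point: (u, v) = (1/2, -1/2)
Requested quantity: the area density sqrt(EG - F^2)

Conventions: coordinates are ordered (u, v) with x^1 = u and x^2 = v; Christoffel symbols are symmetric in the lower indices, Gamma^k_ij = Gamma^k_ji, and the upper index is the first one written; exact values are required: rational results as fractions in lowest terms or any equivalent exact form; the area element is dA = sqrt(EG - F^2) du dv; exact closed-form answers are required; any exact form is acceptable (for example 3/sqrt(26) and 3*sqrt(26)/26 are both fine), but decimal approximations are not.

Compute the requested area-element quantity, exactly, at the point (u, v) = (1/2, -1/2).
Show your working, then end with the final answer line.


E = 49/9, F = 0, G = 4; EG - F^2 = 196/9

Answer: sqrt(EG - F^2) = 14/3


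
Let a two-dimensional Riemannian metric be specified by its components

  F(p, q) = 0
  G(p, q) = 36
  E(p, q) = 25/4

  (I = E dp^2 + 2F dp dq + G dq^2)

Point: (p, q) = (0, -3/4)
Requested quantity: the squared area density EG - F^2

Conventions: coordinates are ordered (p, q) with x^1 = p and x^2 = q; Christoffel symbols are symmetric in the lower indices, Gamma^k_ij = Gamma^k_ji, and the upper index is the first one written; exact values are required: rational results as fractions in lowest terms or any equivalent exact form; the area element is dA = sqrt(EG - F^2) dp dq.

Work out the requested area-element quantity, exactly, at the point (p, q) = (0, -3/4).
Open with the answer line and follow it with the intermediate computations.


Answer: EG - F^2 = 225

E = 25/4, F = 0, G = 36; EG - F^2 = 225
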